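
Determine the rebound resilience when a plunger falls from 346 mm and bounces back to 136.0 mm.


Resilience = h_rebound / h_drop * 100
= 136.0 / 346 * 100
= 39.3%

39.3%


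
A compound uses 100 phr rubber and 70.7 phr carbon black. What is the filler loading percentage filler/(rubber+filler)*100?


Filler % = filler / (rubber + filler) * 100
= 70.7 / (100 + 70.7) * 100
= 70.7 / 170.7 * 100
= 41.42%

41.42%


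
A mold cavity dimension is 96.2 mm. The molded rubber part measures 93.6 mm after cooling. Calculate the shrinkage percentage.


Shrinkage = (mold - part) / mold * 100
= (96.2 - 93.6) / 96.2 * 100
= 2.6 / 96.2 * 100
= 2.7%

2.7%


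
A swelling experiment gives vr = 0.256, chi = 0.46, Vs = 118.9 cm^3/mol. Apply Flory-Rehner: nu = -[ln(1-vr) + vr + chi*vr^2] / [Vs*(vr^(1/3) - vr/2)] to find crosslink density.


ln(1 - vr) = ln(1 - 0.256) = -0.2957
Numerator = -((-0.2957) + 0.256 + 0.46 * 0.256^2) = 0.0096
Denominator = 118.9 * (0.256^(1/3) - 0.256/2) = 60.2776
nu = 0.0096 / 60.2776 = 1.5873e-04 mol/cm^3

1.5873e-04 mol/cm^3


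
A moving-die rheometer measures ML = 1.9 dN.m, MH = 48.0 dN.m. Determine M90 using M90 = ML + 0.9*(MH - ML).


M90 = ML + 0.9 * (MH - ML)
M90 = 1.9 + 0.9 * (48.0 - 1.9)
M90 = 1.9 + 0.9 * 46.1
M90 = 43.39 dN.m

43.39 dN.m


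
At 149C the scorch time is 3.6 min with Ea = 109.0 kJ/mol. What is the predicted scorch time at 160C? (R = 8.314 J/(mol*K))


Convert temperatures: T1 = 149 + 273.15 = 422.15 K, T2 = 160 + 273.15 = 433.15 K
ts2_new = 3.6 * exp(109000 / 8.314 * (1/433.15 - 1/422.15))
1/T2 - 1/T1 = -6.0157e-05
ts2_new = 1.64 min

1.64 min


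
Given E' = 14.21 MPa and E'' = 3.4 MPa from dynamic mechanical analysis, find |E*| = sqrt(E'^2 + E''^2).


|E*| = sqrt(E'^2 + E''^2)
= sqrt(14.21^2 + 3.4^2)
= sqrt(201.9241 + 11.5600)
= 14.611 MPa

14.611 MPa


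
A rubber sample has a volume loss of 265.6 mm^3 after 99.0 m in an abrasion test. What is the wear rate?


Rate = volume_loss / distance
= 265.6 / 99.0
= 2.683 mm^3/m

2.683 mm^3/m


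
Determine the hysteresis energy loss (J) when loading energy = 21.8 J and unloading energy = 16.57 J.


Hysteresis loss = loading - unloading
= 21.8 - 16.57
= 5.23 J

5.23 J


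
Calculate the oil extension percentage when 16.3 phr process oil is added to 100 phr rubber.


Oil % = oil / (100 + oil) * 100
= 16.3 / (100 + 16.3) * 100
= 16.3 / 116.3 * 100
= 14.02%

14.02%


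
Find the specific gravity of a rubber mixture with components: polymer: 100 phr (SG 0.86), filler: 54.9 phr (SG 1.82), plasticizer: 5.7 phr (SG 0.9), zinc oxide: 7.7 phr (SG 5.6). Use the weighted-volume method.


Sum of weights = 168.3
Volume contributions:
  polymer: 100/0.86 = 116.2791
  filler: 54.9/1.82 = 30.1648
  plasticizer: 5.7/0.9 = 6.3333
  zinc oxide: 7.7/5.6 = 1.3750
Sum of volumes = 154.1522
SG = 168.3 / 154.1522 = 1.092

SG = 1.092


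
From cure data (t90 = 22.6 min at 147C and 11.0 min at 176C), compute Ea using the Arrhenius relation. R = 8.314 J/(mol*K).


T1 = 420.15 K, T2 = 449.15 K
1/T1 - 1/T2 = 1.5367e-04
ln(t1/t2) = ln(22.6/11.0) = 0.7201
Ea = 8.314 * 0.7201 / 1.5367e-04 = 38955.9001 J/mol
Ea = 38.96 kJ/mol

38.96 kJ/mol


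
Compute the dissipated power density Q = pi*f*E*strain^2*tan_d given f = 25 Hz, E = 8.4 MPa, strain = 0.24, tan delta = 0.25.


Q = pi * f * E * strain^2 * tan_d
= pi * 25 * 8.4 * 0.24^2 * 0.25
= pi * 25 * 8.4 * 0.0576 * 0.25
= 9.5002

Q = 9.5002


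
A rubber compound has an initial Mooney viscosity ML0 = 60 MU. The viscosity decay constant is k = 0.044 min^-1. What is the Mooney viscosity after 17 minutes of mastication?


ML = ML0 * exp(-k * t)
ML = 60 * exp(-0.044 * 17)
ML = 60 * 0.4733
ML = 28.4 MU

28.4 MU


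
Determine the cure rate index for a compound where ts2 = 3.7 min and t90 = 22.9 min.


CRI = 100 / (t90 - ts2)
= 100 / (22.9 - 3.7)
= 100 / 19.2
= 5.21 min^-1

5.21 min^-1


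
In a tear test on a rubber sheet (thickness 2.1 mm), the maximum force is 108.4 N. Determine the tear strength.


Tear strength = force / thickness
= 108.4 / 2.1
= 51.62 N/mm

51.62 N/mm


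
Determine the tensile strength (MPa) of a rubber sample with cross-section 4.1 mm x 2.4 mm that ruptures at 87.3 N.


Area = width * thickness = 4.1 * 2.4 = 9.84 mm^2
TS = force / area = 87.3 / 9.84 = 8.87 MPa

8.87 MPa


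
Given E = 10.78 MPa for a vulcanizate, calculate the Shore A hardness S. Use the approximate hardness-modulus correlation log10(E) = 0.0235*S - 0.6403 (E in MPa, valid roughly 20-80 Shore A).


log10(E) = 0.0235*S - 0.6403  =>  S = (log10(E) + 0.6403) / 0.0235
log10(10.78) = 1.032619
S = (1.032619 + 0.6403) / 0.0235 = 1.672919 / 0.0235
S = 71.2

Shore A = 71.2


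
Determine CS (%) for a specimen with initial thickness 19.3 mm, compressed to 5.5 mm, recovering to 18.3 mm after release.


CS = (t0 - recovered) / (t0 - ts) * 100
= (19.3 - 18.3) / (19.3 - 5.5) * 100
= 1.0 / 13.8 * 100
= 7.2%

7.2%


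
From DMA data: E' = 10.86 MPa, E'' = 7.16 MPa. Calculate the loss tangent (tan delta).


tan delta = E'' / E'
= 7.16 / 10.86
= 0.6593

tan delta = 0.6593


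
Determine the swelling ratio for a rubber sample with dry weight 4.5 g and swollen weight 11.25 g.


Q = W_swollen / W_dry
Q = 11.25 / 4.5
Q = 2.5

Q = 2.5


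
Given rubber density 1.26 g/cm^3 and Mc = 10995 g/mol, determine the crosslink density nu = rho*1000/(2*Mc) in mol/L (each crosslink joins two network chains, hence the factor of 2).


nu = rho * 1000 / (2 * Mc)
nu = 1.26 * 1000 / (2 * 10995)
nu = 1260.0 / 21990
nu = 0.0573 mol/L

0.0573 mol/L


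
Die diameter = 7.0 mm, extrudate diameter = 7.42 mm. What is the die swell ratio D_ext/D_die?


Die swell ratio = D_extrudate / D_die
= 7.42 / 7.0
= 1.06

Die swell = 1.06


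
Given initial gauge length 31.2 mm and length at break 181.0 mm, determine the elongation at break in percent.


Elongation = (Lf - L0) / L0 * 100
= (181.0 - 31.2) / 31.2 * 100
= 149.8 / 31.2 * 100
= 480.1%

480.1%


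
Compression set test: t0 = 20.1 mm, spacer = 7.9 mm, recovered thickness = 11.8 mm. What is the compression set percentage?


CS = (t0 - recovered) / (t0 - ts) * 100
= (20.1 - 11.8) / (20.1 - 7.9) * 100
= 8.3 / 12.2 * 100
= 68.0%

68.0%


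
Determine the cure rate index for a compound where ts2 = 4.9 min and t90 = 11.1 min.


CRI = 100 / (t90 - ts2)
= 100 / (11.1 - 4.9)
= 100 / 6.2
= 16.13 min^-1

16.13 min^-1


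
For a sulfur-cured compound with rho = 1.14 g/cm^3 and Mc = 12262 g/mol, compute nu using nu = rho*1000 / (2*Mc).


nu = rho * 1000 / (2 * Mc)
nu = 1.14 * 1000 / (2 * 12262)
nu = 1140.0 / 24524
nu = 0.0465 mol/L

0.0465 mol/L


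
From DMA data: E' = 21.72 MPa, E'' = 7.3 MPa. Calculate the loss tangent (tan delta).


tan delta = E'' / E'
= 7.3 / 21.72
= 0.3361

tan delta = 0.3361


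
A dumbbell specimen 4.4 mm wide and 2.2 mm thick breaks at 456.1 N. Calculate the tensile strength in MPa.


Area = width * thickness = 4.4 * 2.2 = 9.68 mm^2
TS = force / area = 456.1 / 9.68 = 47.12 MPa

47.12 MPa


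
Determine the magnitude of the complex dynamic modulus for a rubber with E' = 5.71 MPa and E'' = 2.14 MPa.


|E*| = sqrt(E'^2 + E''^2)
= sqrt(5.71^2 + 2.14^2)
= sqrt(32.6041 + 4.5796)
= 6.098 MPa

6.098 MPa


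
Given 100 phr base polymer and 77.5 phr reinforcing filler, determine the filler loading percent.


Filler % = filler / (rubber + filler) * 100
= 77.5 / (100 + 77.5) * 100
= 77.5 / 177.5 * 100
= 43.66%

43.66%


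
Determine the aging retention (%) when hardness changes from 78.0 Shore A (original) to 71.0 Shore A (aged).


Retention = aged / original * 100
= 71.0 / 78.0 * 100
= 91.0%

91.0%


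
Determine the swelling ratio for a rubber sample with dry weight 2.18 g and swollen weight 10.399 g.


Q = W_swollen / W_dry
Q = 10.399 / 2.18
Q = 4.77

Q = 4.77


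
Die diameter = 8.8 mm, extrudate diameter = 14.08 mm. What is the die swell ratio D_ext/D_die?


Die swell ratio = D_extrudate / D_die
= 14.08 / 8.8
= 1.6

Die swell = 1.6


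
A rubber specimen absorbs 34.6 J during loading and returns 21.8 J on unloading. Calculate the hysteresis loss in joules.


Hysteresis loss = loading - unloading
= 34.6 - 21.8
= 12.8 J

12.8 J


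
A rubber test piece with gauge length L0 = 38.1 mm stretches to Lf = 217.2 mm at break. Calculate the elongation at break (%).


Elongation = (Lf - L0) / L0 * 100
= (217.2 - 38.1) / 38.1 * 100
= 179.1 / 38.1 * 100
= 470.1%

470.1%


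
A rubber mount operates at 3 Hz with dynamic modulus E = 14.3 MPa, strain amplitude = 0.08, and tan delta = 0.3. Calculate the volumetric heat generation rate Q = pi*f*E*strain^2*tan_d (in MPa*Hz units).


Q = pi * f * E * strain^2 * tan_d
= pi * 3 * 14.3 * 0.08^2 * 0.3
= pi * 3 * 14.3 * 0.0064 * 0.3
= 0.2588

Q = 0.2588


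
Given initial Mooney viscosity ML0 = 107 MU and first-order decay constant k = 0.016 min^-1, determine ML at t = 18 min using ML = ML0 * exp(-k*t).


ML = ML0 * exp(-k * t)
ML = 107 * exp(-0.016 * 18)
ML = 107 * 0.7498
ML = 80.22 MU

80.22 MU


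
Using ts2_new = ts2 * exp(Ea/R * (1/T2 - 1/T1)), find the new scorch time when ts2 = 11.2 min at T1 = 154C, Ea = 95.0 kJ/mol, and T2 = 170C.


Convert temperatures: T1 = 154 + 273.15 = 427.15 K, T2 = 170 + 273.15 = 443.15 K
ts2_new = 11.2 * exp(95000 / 8.314 * (1/443.15 - 1/427.15))
1/T2 - 1/T1 = -8.4526e-05
ts2_new = 4.26 min

4.26 min


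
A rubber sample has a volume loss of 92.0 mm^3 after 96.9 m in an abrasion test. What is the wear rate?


Rate = volume_loss / distance
= 92.0 / 96.9
= 0.949 mm^3/m

0.949 mm^3/m


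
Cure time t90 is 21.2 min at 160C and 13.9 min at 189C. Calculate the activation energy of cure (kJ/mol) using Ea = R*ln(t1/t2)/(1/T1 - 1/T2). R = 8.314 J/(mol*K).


T1 = 433.15 K, T2 = 462.15 K
1/T1 - 1/T2 = 1.4487e-04
ln(t1/t2) = ln(21.2/13.9) = 0.4221
Ea = 8.314 * 0.4221 / 1.4487e-04 = 24224.8640 J/mol
Ea = 24.22 kJ/mol

24.22 kJ/mol


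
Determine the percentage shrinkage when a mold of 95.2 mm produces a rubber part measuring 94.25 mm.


Shrinkage = (mold - part) / mold * 100
= (95.2 - 94.25) / 95.2 * 100
= 0.95 / 95.2 * 100
= 1.0%

1.0%


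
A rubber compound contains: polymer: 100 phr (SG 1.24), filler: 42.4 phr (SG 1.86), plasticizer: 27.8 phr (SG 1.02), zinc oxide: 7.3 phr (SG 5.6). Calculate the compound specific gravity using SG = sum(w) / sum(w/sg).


Sum of weights = 177.5
Volume contributions:
  polymer: 100/1.24 = 80.6452
  filler: 42.4/1.86 = 22.7957
  plasticizer: 27.8/1.02 = 27.2549
  zinc oxide: 7.3/5.6 = 1.3036
Sum of volumes = 131.9993
SG = 177.5 / 131.9993 = 1.345

SG = 1.345


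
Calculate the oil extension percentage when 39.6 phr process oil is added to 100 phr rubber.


Oil % = oil / (100 + oil) * 100
= 39.6 / (100 + 39.6) * 100
= 39.6 / 139.6 * 100
= 28.37%

28.37%


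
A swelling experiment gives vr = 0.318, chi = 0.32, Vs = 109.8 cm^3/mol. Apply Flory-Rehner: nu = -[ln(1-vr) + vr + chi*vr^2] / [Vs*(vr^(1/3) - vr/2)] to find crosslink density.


ln(1 - vr) = ln(1 - 0.318) = -0.3827
Numerator = -((-0.3827) + 0.318 + 0.32 * 0.318^2) = 0.0324
Denominator = 109.8 * (0.318^(1/3) - 0.318/2) = 57.4872
nu = 0.0324 / 57.4872 = 5.6301e-04 mol/cm^3

5.6301e-04 mol/cm^3


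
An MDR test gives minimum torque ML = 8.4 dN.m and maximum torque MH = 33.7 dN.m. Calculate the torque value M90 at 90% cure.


M90 = ML + 0.9 * (MH - ML)
M90 = 8.4 + 0.9 * (33.7 - 8.4)
M90 = 8.4 + 0.9 * 25.3
M90 = 31.17 dN.m

31.17 dN.m


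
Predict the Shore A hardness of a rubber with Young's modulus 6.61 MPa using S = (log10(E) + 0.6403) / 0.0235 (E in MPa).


log10(E) = 0.0235*S - 0.6403  =>  S = (log10(E) + 0.6403) / 0.0235
log10(6.61) = 0.820201
S = (0.820201 + 0.6403) / 0.0235 = 1.460501 / 0.0235
S = 62.1

Shore A = 62.1


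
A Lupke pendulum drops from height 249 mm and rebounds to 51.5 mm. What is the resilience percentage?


Resilience = h_rebound / h_drop * 100
= 51.5 / 249 * 100
= 20.7%

20.7%


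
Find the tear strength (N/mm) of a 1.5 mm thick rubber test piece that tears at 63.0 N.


Tear strength = force / thickness
= 63.0 / 1.5
= 42.0 N/mm

42.0 N/mm


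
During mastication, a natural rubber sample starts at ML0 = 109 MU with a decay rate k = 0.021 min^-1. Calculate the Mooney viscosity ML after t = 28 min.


ML = ML0 * exp(-k * t)
ML = 109 * exp(-0.021 * 28)
ML = 109 * 0.5554
ML = 60.54 MU

60.54 MU


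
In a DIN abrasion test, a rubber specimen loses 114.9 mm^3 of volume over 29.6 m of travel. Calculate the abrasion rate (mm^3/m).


Rate = volume_loss / distance
= 114.9 / 29.6
= 3.882 mm^3/m

3.882 mm^3/m


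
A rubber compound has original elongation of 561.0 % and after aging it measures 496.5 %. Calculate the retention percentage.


Retention = aged / original * 100
= 496.5 / 561.0 * 100
= 88.5%

88.5%


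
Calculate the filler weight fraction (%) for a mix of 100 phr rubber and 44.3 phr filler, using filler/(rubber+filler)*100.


Filler % = filler / (rubber + filler) * 100
= 44.3 / (100 + 44.3) * 100
= 44.3 / 144.3 * 100
= 30.7%

30.7%


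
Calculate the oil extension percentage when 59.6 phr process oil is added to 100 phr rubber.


Oil % = oil / (100 + oil) * 100
= 59.6 / (100 + 59.6) * 100
= 59.6 / 159.6 * 100
= 37.34%

37.34%


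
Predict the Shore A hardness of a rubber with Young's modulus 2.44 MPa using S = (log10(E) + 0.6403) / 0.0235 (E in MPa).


log10(E) = 0.0235*S - 0.6403  =>  S = (log10(E) + 0.6403) / 0.0235
log10(2.44) = 0.387390
S = (0.387390 + 0.6403) / 0.0235 = 1.027690 / 0.0235
S = 43.7

Shore A = 43.7


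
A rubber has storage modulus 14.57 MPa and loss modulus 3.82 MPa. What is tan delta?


tan delta = E'' / E'
= 3.82 / 14.57
= 0.2622

tan delta = 0.2622


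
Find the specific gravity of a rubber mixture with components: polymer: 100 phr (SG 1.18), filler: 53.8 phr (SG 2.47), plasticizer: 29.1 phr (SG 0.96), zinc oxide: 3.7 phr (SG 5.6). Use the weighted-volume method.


Sum of weights = 186.6
Volume contributions:
  polymer: 100/1.18 = 84.7458
  filler: 53.8/2.47 = 21.7814
  plasticizer: 29.1/0.96 = 30.3125
  zinc oxide: 3.7/5.6 = 0.6607
Sum of volumes = 137.5004
SG = 186.6 / 137.5004 = 1.357

SG = 1.357


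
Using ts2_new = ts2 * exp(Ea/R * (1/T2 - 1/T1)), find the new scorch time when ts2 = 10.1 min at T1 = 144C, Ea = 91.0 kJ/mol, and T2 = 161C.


Convert temperatures: T1 = 144 + 273.15 = 417.15 K, T2 = 161 + 273.15 = 434.15 K
ts2_new = 10.1 * exp(91000 / 8.314 * (1/434.15 - 1/417.15))
1/T2 - 1/T1 = -9.3868e-05
ts2_new = 3.62 min

3.62 min


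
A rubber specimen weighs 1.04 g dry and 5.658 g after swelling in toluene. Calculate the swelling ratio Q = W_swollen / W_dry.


Q = W_swollen / W_dry
Q = 5.658 / 1.04
Q = 5.44

Q = 5.44


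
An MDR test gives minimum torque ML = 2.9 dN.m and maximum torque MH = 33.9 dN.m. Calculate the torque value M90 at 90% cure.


M90 = ML + 0.9 * (MH - ML)
M90 = 2.9 + 0.9 * (33.9 - 2.9)
M90 = 2.9 + 0.9 * 31.0
M90 = 30.8 dN.m

30.8 dN.m


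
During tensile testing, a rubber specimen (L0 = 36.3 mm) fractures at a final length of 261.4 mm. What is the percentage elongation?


Elongation = (Lf - L0) / L0 * 100
= (261.4 - 36.3) / 36.3 * 100
= 225.1 / 36.3 * 100
= 620.1%

620.1%


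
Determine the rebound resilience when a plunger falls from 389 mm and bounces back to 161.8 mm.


Resilience = h_rebound / h_drop * 100
= 161.8 / 389 * 100
= 41.6%

41.6%


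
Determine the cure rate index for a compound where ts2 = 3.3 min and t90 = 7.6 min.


CRI = 100 / (t90 - ts2)
= 100 / (7.6 - 3.3)
= 100 / 4.3
= 23.26 min^-1

23.26 min^-1


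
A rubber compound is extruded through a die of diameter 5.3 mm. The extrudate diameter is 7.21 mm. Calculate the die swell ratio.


Die swell ratio = D_extrudate / D_die
= 7.21 / 5.3
= 1.36

Die swell = 1.36


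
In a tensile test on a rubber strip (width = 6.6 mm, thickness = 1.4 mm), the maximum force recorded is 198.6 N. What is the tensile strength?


Area = width * thickness = 6.6 * 1.4 = 9.24 mm^2
TS = force / area = 198.6 / 9.24 = 21.49 MPa

21.49 MPa


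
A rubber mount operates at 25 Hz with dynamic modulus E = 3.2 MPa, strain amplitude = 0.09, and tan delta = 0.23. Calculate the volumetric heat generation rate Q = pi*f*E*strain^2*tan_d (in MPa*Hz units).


Q = pi * f * E * strain^2 * tan_d
= pi * 25 * 3.2 * 0.09^2 * 0.23
= pi * 25 * 3.2 * 0.0081 * 0.23
= 0.4682

Q = 0.4682


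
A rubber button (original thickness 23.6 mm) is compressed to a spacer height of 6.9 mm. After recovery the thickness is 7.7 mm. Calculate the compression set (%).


CS = (t0 - recovered) / (t0 - ts) * 100
= (23.6 - 7.7) / (23.6 - 6.9) * 100
= 15.9 / 16.7 * 100
= 95.2%

95.2%


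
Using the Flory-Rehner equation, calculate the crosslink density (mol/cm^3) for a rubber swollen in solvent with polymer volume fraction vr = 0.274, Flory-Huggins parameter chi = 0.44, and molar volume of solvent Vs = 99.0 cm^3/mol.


ln(1 - vr) = ln(1 - 0.274) = -0.3202
Numerator = -((-0.3202) + 0.274 + 0.44 * 0.274^2) = 0.0132
Denominator = 99.0 * (0.274^(1/3) - 0.274/2) = 50.7381
nu = 0.0132 / 50.7381 = 2.5960e-04 mol/cm^3

2.5960e-04 mol/cm^3


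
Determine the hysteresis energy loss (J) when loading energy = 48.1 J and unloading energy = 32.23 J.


Hysteresis loss = loading - unloading
= 48.1 - 32.23
= 15.87 J

15.87 J


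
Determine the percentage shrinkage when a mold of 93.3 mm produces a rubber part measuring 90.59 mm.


Shrinkage = (mold - part) / mold * 100
= (93.3 - 90.59) / 93.3 * 100
= 2.71 / 93.3 * 100
= 2.9%

2.9%


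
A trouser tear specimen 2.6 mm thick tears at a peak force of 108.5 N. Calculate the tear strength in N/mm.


Tear strength = force / thickness
= 108.5 / 2.6
= 41.73 N/mm

41.73 N/mm


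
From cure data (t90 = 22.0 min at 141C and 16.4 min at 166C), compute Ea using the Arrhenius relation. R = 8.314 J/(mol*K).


T1 = 414.15 K, T2 = 439.15 K
1/T1 - 1/T2 = 1.3746e-04
ln(t1/t2) = ln(22.0/16.4) = 0.2938
Ea = 8.314 * 0.2938 / 1.3746e-04 = 17767.8499 J/mol
Ea = 17.77 kJ/mol

17.77 kJ/mol


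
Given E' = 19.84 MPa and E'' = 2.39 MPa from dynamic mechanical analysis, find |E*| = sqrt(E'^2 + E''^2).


|E*| = sqrt(E'^2 + E''^2)
= sqrt(19.84^2 + 2.39^2)
= sqrt(393.6256 + 5.7121)
= 19.983 MPa

19.983 MPa


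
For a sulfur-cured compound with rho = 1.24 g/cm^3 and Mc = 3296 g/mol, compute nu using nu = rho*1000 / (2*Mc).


nu = rho * 1000 / (2 * Mc)
nu = 1.24 * 1000 / (2 * 3296)
nu = 1240.0 / 6592
nu = 0.1881 mol/L

0.1881 mol/L


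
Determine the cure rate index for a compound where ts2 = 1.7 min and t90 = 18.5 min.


CRI = 100 / (t90 - ts2)
= 100 / (18.5 - 1.7)
= 100 / 16.8
= 5.95 min^-1

5.95 min^-1


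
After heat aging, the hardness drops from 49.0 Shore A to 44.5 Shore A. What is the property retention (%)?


Retention = aged / original * 100
= 44.5 / 49.0 * 100
= 90.8%

90.8%


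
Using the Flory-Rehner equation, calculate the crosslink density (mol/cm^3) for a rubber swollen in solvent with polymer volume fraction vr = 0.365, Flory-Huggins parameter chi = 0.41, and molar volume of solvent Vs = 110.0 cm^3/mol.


ln(1 - vr) = ln(1 - 0.365) = -0.4541
Numerator = -((-0.4541) + 0.365 + 0.41 * 0.365^2) = 0.0345
Denominator = 110.0 * (0.365^(1/3) - 0.365/2) = 58.5373
nu = 0.0345 / 58.5373 = 5.8951e-04 mol/cm^3

5.8951e-04 mol/cm^3


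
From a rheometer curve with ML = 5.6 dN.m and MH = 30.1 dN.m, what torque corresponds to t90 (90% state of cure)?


M90 = ML + 0.9 * (MH - ML)
M90 = 5.6 + 0.9 * (30.1 - 5.6)
M90 = 5.6 + 0.9 * 24.5
M90 = 27.65 dN.m

27.65 dN.m


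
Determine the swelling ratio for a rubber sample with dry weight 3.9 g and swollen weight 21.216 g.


Q = W_swollen / W_dry
Q = 21.216 / 3.9
Q = 5.44

Q = 5.44


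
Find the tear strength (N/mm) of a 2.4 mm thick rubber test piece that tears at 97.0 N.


Tear strength = force / thickness
= 97.0 / 2.4
= 40.42 N/mm

40.42 N/mm


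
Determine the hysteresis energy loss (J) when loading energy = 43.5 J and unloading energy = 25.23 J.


Hysteresis loss = loading - unloading
= 43.5 - 25.23
= 18.27 J

18.27 J


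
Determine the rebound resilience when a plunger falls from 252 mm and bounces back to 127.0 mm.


Resilience = h_rebound / h_drop * 100
= 127.0 / 252 * 100
= 50.4%

50.4%


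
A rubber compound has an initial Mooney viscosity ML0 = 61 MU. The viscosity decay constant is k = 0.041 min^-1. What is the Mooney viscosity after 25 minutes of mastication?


ML = ML0 * exp(-k * t)
ML = 61 * exp(-0.041 * 25)
ML = 61 * 0.3588
ML = 21.89 MU

21.89 MU


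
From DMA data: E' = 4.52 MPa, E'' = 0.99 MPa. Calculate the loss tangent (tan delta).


tan delta = E'' / E'
= 0.99 / 4.52
= 0.219

tan delta = 0.219


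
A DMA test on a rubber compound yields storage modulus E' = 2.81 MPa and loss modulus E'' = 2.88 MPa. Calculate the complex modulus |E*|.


|E*| = sqrt(E'^2 + E''^2)
= sqrt(2.81^2 + 2.88^2)
= sqrt(7.8961 + 8.2944)
= 4.024 MPa

4.024 MPa


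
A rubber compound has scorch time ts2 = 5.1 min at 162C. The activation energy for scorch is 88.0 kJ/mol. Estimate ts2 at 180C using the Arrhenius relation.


Convert temperatures: T1 = 162 + 273.15 = 435.15 K, T2 = 180 + 273.15 = 453.15 K
ts2_new = 5.1 * exp(88000 / 8.314 * (1/453.15 - 1/435.15))
1/T2 - 1/T1 = -9.1283e-05
ts2_new = 1.94 min

1.94 min


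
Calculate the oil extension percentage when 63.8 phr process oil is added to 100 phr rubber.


Oil % = oil / (100 + oil) * 100
= 63.8 / (100 + 63.8) * 100
= 63.8 / 163.8 * 100
= 38.95%

38.95%


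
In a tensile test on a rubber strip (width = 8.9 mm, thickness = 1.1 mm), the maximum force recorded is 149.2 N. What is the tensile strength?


Area = width * thickness = 8.9 * 1.1 = 9.79 mm^2
TS = force / area = 149.2 / 9.79 = 15.24 MPa

15.24 MPa


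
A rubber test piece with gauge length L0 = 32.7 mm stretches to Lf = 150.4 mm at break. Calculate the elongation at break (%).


Elongation = (Lf - L0) / L0 * 100
= (150.4 - 32.7) / 32.7 * 100
= 117.7 / 32.7 * 100
= 359.9%

359.9%


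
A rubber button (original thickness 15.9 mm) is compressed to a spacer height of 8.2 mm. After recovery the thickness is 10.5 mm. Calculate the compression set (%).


CS = (t0 - recovered) / (t0 - ts) * 100
= (15.9 - 10.5) / (15.9 - 8.2) * 100
= 5.4 / 7.7 * 100
= 70.1%

70.1%


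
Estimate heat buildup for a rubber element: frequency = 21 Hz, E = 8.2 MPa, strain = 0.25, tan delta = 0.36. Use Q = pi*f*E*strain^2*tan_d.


Q = pi * f * E * strain^2 * tan_d
= pi * 21 * 8.2 * 0.25^2 * 0.36
= pi * 21 * 8.2 * 0.0625 * 0.36
= 12.1721

Q = 12.1721


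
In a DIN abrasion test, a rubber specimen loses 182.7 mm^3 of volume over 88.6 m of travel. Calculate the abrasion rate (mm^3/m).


Rate = volume_loss / distance
= 182.7 / 88.6
= 2.062 mm^3/m

2.062 mm^3/m


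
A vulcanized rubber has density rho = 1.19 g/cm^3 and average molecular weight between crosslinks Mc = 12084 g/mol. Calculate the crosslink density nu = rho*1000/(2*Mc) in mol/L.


nu = rho * 1000 / (2 * Mc)
nu = 1.19 * 1000 / (2 * 12084)
nu = 1190.0 / 24168
nu = 0.0492 mol/L

0.0492 mol/L


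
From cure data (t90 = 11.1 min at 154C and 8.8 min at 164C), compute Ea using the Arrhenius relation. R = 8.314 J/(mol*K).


T1 = 427.15 K, T2 = 437.15 K
1/T1 - 1/T2 = 5.3554e-05
ln(t1/t2) = ln(11.1/8.8) = 0.2322
Ea = 8.314 * 0.2322 / 5.3554e-05 = 36047.1356 J/mol
Ea = 36.05 kJ/mol

36.05 kJ/mol


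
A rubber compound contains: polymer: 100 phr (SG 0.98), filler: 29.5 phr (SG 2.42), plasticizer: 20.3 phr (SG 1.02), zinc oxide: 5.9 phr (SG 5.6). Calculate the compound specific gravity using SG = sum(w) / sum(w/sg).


Sum of weights = 155.7
Volume contributions:
  polymer: 100/0.98 = 102.0408
  filler: 29.5/2.42 = 12.1901
  plasticizer: 20.3/1.02 = 19.9020
  zinc oxide: 5.9/5.6 = 1.0536
Sum of volumes = 135.1864
SG = 155.7 / 135.1864 = 1.152

SG = 1.152


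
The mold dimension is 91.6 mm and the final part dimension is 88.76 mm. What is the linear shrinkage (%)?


Shrinkage = (mold - part) / mold * 100
= (91.6 - 88.76) / 91.6 * 100
= 2.84 / 91.6 * 100
= 3.1%

3.1%


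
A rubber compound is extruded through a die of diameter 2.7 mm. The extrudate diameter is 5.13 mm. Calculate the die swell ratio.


Die swell ratio = D_extrudate / D_die
= 5.13 / 2.7
= 1.9

Die swell = 1.9


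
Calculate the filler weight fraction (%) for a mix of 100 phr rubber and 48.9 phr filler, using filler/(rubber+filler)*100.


Filler % = filler / (rubber + filler) * 100
= 48.9 / (100 + 48.9) * 100
= 48.9 / 148.9 * 100
= 32.84%

32.84%


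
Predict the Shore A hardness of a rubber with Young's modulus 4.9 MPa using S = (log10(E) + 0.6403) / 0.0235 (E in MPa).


log10(E) = 0.0235*S - 0.6403  =>  S = (log10(E) + 0.6403) / 0.0235
log10(4.9) = 0.690196
S = (0.690196 + 0.6403) / 0.0235 = 1.330496 / 0.0235
S = 56.6

Shore A = 56.6


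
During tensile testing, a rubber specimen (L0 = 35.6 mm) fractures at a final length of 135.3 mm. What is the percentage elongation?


Elongation = (Lf - L0) / L0 * 100
= (135.3 - 35.6) / 35.6 * 100
= 99.7 / 35.6 * 100
= 280.1%

280.1%


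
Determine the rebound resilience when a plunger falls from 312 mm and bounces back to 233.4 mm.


Resilience = h_rebound / h_drop * 100
= 233.4 / 312 * 100
= 74.8%

74.8%


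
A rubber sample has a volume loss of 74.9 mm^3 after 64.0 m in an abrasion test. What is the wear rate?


Rate = volume_loss / distance
= 74.9 / 64.0
= 1.17 mm^3/m

1.17 mm^3/m


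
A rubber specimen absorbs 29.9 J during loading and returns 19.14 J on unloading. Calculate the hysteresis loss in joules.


Hysteresis loss = loading - unloading
= 29.9 - 19.14
= 10.76 J

10.76 J


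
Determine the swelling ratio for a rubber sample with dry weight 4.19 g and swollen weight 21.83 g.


Q = W_swollen / W_dry
Q = 21.83 / 4.19
Q = 5.21

Q = 5.21


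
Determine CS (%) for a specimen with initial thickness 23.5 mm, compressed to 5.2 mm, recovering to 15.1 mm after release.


CS = (t0 - recovered) / (t0 - ts) * 100
= (23.5 - 15.1) / (23.5 - 5.2) * 100
= 8.4 / 18.3 * 100
= 45.9%

45.9%


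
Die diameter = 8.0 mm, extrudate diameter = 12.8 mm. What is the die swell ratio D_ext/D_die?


Die swell ratio = D_extrudate / D_die
= 12.8 / 8.0
= 1.6

Die swell = 1.6


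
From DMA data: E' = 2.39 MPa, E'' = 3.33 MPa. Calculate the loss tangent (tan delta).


tan delta = E'' / E'
= 3.33 / 2.39
= 1.3933

tan delta = 1.3933


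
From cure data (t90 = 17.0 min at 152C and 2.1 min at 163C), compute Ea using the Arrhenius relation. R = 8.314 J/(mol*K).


T1 = 425.15 K, T2 = 436.15 K
1/T1 - 1/T2 = 5.9322e-05
ln(t1/t2) = ln(17.0/2.1) = 2.0913
Ea = 8.314 * 2.0913 / 5.9322e-05 = 293093.8789 J/mol
Ea = 293.09 kJ/mol

293.09 kJ/mol


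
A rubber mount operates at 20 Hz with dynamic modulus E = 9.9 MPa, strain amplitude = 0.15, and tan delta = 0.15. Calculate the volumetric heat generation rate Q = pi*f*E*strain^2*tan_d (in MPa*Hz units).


Q = pi * f * E * strain^2 * tan_d
= pi * 20 * 9.9 * 0.15^2 * 0.15
= pi * 20 * 9.9 * 0.0225 * 0.15
= 2.0994

Q = 2.0994


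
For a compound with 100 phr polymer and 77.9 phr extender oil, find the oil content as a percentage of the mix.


Oil % = oil / (100 + oil) * 100
= 77.9 / (100 + 77.9) * 100
= 77.9 / 177.9 * 100
= 43.79%

43.79%


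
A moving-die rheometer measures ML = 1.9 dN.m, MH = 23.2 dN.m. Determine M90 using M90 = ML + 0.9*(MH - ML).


M90 = ML + 0.9 * (MH - ML)
M90 = 1.9 + 0.9 * (23.2 - 1.9)
M90 = 1.9 + 0.9 * 21.3
M90 = 21.07 dN.m

21.07 dN.m


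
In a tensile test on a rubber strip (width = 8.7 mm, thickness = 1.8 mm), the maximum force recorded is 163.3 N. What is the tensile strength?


Area = width * thickness = 8.7 * 1.8 = 15.66 mm^2
TS = force / area = 163.3 / 15.66 = 10.43 MPa

10.43 MPa


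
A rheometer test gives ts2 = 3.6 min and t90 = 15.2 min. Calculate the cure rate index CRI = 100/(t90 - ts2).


CRI = 100 / (t90 - ts2)
= 100 / (15.2 - 3.6)
= 100 / 11.6
= 8.62 min^-1

8.62 min^-1


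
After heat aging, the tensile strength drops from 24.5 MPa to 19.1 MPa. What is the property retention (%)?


Retention = aged / original * 100
= 19.1 / 24.5 * 100
= 78.0%

78.0%


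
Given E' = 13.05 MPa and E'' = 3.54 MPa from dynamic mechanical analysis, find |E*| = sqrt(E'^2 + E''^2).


|E*| = sqrt(E'^2 + E''^2)
= sqrt(13.05^2 + 3.54^2)
= sqrt(170.3025 + 12.5316)
= 13.522 MPa

13.522 MPa


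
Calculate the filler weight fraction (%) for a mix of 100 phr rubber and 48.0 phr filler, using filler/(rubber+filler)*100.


Filler % = filler / (rubber + filler) * 100
= 48.0 / (100 + 48.0) * 100
= 48.0 / 148.0 * 100
= 32.43%

32.43%


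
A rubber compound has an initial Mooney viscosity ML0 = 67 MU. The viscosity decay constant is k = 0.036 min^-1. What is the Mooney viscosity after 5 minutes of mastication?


ML = ML0 * exp(-k * t)
ML = 67 * exp(-0.036 * 5)
ML = 67 * 0.8353
ML = 55.96 MU

55.96 MU


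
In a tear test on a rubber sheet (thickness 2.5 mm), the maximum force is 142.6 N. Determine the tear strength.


Tear strength = force / thickness
= 142.6 / 2.5
= 57.04 N/mm

57.04 N/mm


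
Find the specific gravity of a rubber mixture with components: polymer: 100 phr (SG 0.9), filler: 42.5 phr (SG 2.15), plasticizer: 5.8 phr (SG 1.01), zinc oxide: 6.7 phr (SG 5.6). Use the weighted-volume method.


Sum of weights = 155.0
Volume contributions:
  polymer: 100/0.9 = 111.1111
  filler: 42.5/2.15 = 19.7674
  plasticizer: 5.8/1.01 = 5.7426
  zinc oxide: 6.7/5.6 = 1.1964
Sum of volumes = 137.8176
SG = 155.0 / 137.8176 = 1.125

SG = 1.125


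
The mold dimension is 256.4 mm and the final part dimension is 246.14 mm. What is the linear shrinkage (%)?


Shrinkage = (mold - part) / mold * 100
= (256.4 - 246.14) / 256.4 * 100
= 10.26 / 256.4 * 100
= 4.0%

4.0%


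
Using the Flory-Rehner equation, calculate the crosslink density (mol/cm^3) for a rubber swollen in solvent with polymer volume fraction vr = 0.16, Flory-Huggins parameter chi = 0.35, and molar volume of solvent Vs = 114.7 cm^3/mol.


ln(1 - vr) = ln(1 - 0.16) = -0.1744
Numerator = -((-0.1744) + 0.16 + 0.35 * 0.16^2) = 0.0054
Denominator = 114.7 * (0.16^(1/3) - 0.16/2) = 53.0927
nu = 0.0054 / 53.0927 = 1.0158e-04 mol/cm^3

1.0158e-04 mol/cm^3


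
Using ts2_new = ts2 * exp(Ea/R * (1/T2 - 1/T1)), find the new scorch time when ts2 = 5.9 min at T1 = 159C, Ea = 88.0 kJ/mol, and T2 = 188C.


Convert temperatures: T1 = 159 + 273.15 = 432.15 K, T2 = 188 + 273.15 = 461.15 K
ts2_new = 5.9 * exp(88000 / 8.314 * (1/461.15 - 1/432.15))
1/T2 - 1/T1 = -1.4552e-04
ts2_new = 1.26 min

1.26 min


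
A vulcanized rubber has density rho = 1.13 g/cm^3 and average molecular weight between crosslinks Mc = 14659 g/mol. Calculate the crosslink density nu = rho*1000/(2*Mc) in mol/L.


nu = rho * 1000 / (2 * Mc)
nu = 1.13 * 1000 / (2 * 14659)
nu = 1130.0 / 29318
nu = 0.0385 mol/L

0.0385 mol/L


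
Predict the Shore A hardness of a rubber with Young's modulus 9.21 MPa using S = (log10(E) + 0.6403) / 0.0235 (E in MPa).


log10(E) = 0.0235*S - 0.6403  =>  S = (log10(E) + 0.6403) / 0.0235
log10(9.21) = 0.964260
S = (0.964260 + 0.6403) / 0.0235 = 1.604560 / 0.0235
S = 68.3

Shore A = 68.3


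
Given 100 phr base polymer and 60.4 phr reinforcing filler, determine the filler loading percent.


Filler % = filler / (rubber + filler) * 100
= 60.4 / (100 + 60.4) * 100
= 60.4 / 160.4 * 100
= 37.66%

37.66%


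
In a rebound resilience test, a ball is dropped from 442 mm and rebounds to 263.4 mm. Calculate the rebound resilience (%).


Resilience = h_rebound / h_drop * 100
= 263.4 / 442 * 100
= 59.6%

59.6%


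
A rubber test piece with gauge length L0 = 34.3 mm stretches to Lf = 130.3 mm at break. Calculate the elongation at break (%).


Elongation = (Lf - L0) / L0 * 100
= (130.3 - 34.3) / 34.3 * 100
= 96.0 / 34.3 * 100
= 279.9%

279.9%


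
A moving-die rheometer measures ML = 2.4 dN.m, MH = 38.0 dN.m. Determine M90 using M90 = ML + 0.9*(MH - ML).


M90 = ML + 0.9 * (MH - ML)
M90 = 2.4 + 0.9 * (38.0 - 2.4)
M90 = 2.4 + 0.9 * 35.6
M90 = 34.44 dN.m

34.44 dN.m


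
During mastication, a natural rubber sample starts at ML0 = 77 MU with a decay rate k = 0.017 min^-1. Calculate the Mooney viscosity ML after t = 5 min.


ML = ML0 * exp(-k * t)
ML = 77 * exp(-0.017 * 5)
ML = 77 * 0.9185
ML = 70.73 MU

70.73 MU


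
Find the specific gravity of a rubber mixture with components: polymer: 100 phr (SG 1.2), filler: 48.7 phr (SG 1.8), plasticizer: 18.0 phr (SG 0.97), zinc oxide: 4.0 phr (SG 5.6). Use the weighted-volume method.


Sum of weights = 170.7
Volume contributions:
  polymer: 100/1.2 = 83.3333
  filler: 48.7/1.8 = 27.0556
  plasticizer: 18.0/0.97 = 18.5567
  zinc oxide: 4.0/5.6 = 0.7143
Sum of volumes = 129.6599
SG = 170.7 / 129.6599 = 1.317

SG = 1.317


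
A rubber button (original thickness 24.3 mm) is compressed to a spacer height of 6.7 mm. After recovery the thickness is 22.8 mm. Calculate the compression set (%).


CS = (t0 - recovered) / (t0 - ts) * 100
= (24.3 - 22.8) / (24.3 - 6.7) * 100
= 1.5 / 17.6 * 100
= 8.5%

8.5%


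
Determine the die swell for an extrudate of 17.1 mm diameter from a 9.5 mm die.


Die swell ratio = D_extrudate / D_die
= 17.1 / 9.5
= 1.8

Die swell = 1.8


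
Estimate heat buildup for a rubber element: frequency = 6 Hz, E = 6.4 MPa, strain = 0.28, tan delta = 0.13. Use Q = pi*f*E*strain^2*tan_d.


Q = pi * f * E * strain^2 * tan_d
= pi * 6 * 6.4 * 0.28^2 * 0.13
= pi * 6 * 6.4 * 0.0784 * 0.13
= 1.2295

Q = 1.2295


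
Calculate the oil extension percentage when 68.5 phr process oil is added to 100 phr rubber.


Oil % = oil / (100 + oil) * 100
= 68.5 / (100 + 68.5) * 100
= 68.5 / 168.5 * 100
= 40.65%

40.65%


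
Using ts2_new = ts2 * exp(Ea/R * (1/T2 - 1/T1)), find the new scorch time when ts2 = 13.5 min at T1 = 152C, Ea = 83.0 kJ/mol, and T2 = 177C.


Convert temperatures: T1 = 152 + 273.15 = 425.15 K, T2 = 177 + 273.15 = 450.15 K
ts2_new = 13.5 * exp(83000 / 8.314 * (1/450.15 - 1/425.15))
1/T2 - 1/T1 = -1.3063e-04
ts2_new = 3.66 min

3.66 min


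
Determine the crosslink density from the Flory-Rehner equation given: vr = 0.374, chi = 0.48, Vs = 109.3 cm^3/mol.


ln(1 - vr) = ln(1 - 0.374) = -0.4684
Numerator = -((-0.4684) + 0.374 + 0.48 * 0.374^2) = 0.0273
Denominator = 109.3 * (0.374^(1/3) - 0.374/2) = 58.3097
nu = 0.0273 / 58.3097 = 4.6758e-04 mol/cm^3

4.6758e-04 mol/cm^3


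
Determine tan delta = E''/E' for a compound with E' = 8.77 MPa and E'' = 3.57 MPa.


tan delta = E'' / E'
= 3.57 / 8.77
= 0.4071

tan delta = 0.4071


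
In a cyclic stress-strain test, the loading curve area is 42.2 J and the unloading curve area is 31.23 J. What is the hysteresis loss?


Hysteresis loss = loading - unloading
= 42.2 - 31.23
= 10.97 J

10.97 J


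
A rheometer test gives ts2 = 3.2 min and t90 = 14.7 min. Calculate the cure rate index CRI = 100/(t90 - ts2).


CRI = 100 / (t90 - ts2)
= 100 / (14.7 - 3.2)
= 100 / 11.5
= 8.7 min^-1

8.7 min^-1


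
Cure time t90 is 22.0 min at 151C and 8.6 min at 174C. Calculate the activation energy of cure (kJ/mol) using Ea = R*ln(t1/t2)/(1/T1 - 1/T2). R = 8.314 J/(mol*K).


T1 = 424.15 K, T2 = 447.15 K
1/T1 - 1/T2 = 1.2127e-04
ln(t1/t2) = ln(22.0/8.6) = 0.9393
Ea = 8.314 * 0.9393 / 1.2127e-04 = 64394.6936 J/mol
Ea = 64.39 kJ/mol

64.39 kJ/mol


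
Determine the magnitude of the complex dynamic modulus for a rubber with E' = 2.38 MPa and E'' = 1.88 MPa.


|E*| = sqrt(E'^2 + E''^2)
= sqrt(2.38^2 + 1.88^2)
= sqrt(5.6644 + 3.5344)
= 3.033 MPa

3.033 MPa


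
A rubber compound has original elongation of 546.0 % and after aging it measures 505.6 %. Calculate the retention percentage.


Retention = aged / original * 100
= 505.6 / 546.0 * 100
= 92.6%

92.6%


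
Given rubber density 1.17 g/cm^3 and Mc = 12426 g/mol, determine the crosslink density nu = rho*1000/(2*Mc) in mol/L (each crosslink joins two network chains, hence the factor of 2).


nu = rho * 1000 / (2 * Mc)
nu = 1.17 * 1000 / (2 * 12426)
nu = 1170.0 / 24852
nu = 0.0471 mol/L

0.0471 mol/L


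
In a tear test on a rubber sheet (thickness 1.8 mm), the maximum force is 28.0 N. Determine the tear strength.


Tear strength = force / thickness
= 28.0 / 1.8
= 15.56 N/mm

15.56 N/mm


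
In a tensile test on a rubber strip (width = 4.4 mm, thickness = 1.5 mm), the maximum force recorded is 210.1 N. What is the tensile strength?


Area = width * thickness = 4.4 * 1.5 = 6.6 mm^2
TS = force / area = 210.1 / 6.6 = 31.83 MPa

31.83 MPa


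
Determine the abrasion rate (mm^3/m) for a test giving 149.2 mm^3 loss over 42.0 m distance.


Rate = volume_loss / distance
= 149.2 / 42.0
= 3.552 mm^3/m

3.552 mm^3/m


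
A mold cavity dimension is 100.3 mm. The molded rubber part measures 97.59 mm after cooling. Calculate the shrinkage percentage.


Shrinkage = (mold - part) / mold * 100
= (100.3 - 97.59) / 100.3 * 100
= 2.71 / 100.3 * 100
= 2.7%

2.7%


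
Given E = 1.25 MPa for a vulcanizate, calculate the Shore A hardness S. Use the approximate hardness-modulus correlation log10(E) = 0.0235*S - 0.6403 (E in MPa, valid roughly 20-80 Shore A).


log10(E) = 0.0235*S - 0.6403  =>  S = (log10(E) + 0.6403) / 0.0235
log10(1.25) = 0.096910
S = (0.096910 + 0.6403) / 0.0235 = 0.737210 / 0.0235
S = 31.4

Shore A = 31.4


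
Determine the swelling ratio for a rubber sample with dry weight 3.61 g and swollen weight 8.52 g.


Q = W_swollen / W_dry
Q = 8.52 / 3.61
Q = 2.36

Q = 2.36


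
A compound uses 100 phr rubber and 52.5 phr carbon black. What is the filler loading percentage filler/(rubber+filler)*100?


Filler % = filler / (rubber + filler) * 100
= 52.5 / (100 + 52.5) * 100
= 52.5 / 152.5 * 100
= 34.43%

34.43%


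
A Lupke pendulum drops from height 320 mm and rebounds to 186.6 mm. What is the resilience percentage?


Resilience = h_rebound / h_drop * 100
= 186.6 / 320 * 100
= 58.3%

58.3%


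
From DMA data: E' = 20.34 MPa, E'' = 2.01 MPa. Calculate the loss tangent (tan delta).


tan delta = E'' / E'
= 2.01 / 20.34
= 0.0988

tan delta = 0.0988


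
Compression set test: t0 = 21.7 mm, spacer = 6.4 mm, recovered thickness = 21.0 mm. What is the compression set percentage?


CS = (t0 - recovered) / (t0 - ts) * 100
= (21.7 - 21.0) / (21.7 - 6.4) * 100
= 0.7 / 15.3 * 100
= 4.6%

4.6%


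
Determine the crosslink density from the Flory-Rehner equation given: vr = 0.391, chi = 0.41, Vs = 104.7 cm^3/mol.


ln(1 - vr) = ln(1 - 0.391) = -0.4959
Numerator = -((-0.4959) + 0.391 + 0.41 * 0.391^2) = 0.0423
Denominator = 104.7 * (0.391^(1/3) - 0.391/2) = 56.0918
nu = 0.0423 / 56.0918 = 7.5333e-04 mol/cm^3

7.5333e-04 mol/cm^3


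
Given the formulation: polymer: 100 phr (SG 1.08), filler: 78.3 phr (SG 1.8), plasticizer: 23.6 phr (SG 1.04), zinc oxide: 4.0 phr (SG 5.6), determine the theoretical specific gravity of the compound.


Sum of weights = 205.9
Volume contributions:
  polymer: 100/1.08 = 92.5926
  filler: 78.3/1.8 = 43.5000
  plasticizer: 23.6/1.04 = 22.6923
  zinc oxide: 4.0/5.6 = 0.7143
Sum of volumes = 159.4992
SG = 205.9 / 159.4992 = 1.291

SG = 1.291


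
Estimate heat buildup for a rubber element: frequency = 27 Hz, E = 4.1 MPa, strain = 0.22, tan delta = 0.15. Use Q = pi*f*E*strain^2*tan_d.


Q = pi * f * E * strain^2 * tan_d
= pi * 27 * 4.1 * 0.22^2 * 0.15
= pi * 27 * 4.1 * 0.0484 * 0.15
= 2.5248

Q = 2.5248


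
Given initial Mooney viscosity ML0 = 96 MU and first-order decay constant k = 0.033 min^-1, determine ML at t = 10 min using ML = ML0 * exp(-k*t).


ML = ML0 * exp(-k * t)
ML = 96 * exp(-0.033 * 10)
ML = 96 * 0.7189
ML = 69.02 MU

69.02 MU
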